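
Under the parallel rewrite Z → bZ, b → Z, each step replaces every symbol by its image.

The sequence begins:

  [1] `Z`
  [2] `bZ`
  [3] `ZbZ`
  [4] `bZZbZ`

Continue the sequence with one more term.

Rewriting each symbol of bZZbZ: b→Z, Z→bZ, Z→bZ, b→Z, Z→bZ, which concatenates to Z bZ bZ Z bZ.

ZbZbZZbZ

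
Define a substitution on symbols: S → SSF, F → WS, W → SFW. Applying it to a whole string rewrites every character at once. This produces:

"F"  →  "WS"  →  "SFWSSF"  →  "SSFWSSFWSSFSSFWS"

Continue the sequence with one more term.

φ(SSFWSSFWSSFSSFWS) expands symbol-by-symbol to SSF SSF WS SFW SSF SSF WS SFW SSF SSF WS SSF SSF WS SFW SSF; joining the 16 pieces gives the next term.

SSFSSFWSSFWSSFSSFWSSFWSSFSSFWSSSFSSFWSSFWSSF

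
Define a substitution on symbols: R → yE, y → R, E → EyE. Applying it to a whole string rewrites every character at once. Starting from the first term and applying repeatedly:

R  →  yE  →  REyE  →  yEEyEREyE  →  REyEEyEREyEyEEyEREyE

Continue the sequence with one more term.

Replace each of the 20 characters of REyEEyEREyEyEEyEREyE in place — yE EyE R EyE EyE R EyE yE EyE R EyE R EyE EyE R EyE yE EyE R EyE — and concatenate.

yEEyEREyEEyEREyEyEEyEREyEREyEEyEREyEyEEyEREyE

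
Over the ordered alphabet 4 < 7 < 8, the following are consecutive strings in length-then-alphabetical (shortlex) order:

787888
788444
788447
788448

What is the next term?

Find the rightmost character of 788448 below 8, bump it to the next letter, and reset everything to its right to 4.

788474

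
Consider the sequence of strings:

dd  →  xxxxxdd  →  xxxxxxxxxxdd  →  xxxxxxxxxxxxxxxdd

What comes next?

xxxxxxxxxxxxxxxxxxxxdd

Each term is the previous one with xxxxx prepended.
So the next term is xxxxx·xxxxxxxxxxxxxxxdd.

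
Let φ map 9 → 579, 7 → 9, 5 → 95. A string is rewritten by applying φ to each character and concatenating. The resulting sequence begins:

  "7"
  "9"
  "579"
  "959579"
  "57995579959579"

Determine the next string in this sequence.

Rewriting the 14 symbols of 57995579959579 one by one yields 95 9 579 579 95 95 9 579 579 95 579 95 9 579; concatenated:

9595795799595957957995579959579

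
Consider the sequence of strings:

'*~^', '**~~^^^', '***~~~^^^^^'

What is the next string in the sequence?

****~~~~^^^^^^^

Term n consists of n *'s, followed by n ~'s, followed by 2n-1 ^'s (n = 1, 2, …).
Setting n = 4 gives 4, 4, 7 characters in each block.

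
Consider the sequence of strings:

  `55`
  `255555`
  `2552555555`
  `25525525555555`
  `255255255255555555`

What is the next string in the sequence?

2552552552552555555555

s(k+1) = 255·s(k)·5, so each term gains 255 as a prefix and 5 as a suffix.
One more step from 255255255255555555 gives the answer.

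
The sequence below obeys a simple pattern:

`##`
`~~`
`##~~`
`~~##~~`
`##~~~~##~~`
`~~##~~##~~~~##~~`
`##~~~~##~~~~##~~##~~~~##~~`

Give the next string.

This is a Fibonacci-style word recurrence s(k) = s(k−2)·s(k−1): e.g. ##·~~ = ##~~.
The next term joins ~~##~~##~~~~##~~ and ##~~~~##~~~~##~~##~~~~##~~.

~~##~~##~~~~##~~##~~~~##~~~~##~~##~~~~##~~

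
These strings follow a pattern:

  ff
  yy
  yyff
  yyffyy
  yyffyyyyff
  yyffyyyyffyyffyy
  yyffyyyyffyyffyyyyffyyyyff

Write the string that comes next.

This is a Fibonacci-style word recurrence s(k) = s(k−1)·s(k−2): e.g. yy·ff = yyff.
Continuing: yyffyyyyffyyffyyyyffyyyyff · yyffyyyyffyyffyy gives term 8.

yyffyyyyffyyffyyyyffyyyyffyyffyyyyffyyffyy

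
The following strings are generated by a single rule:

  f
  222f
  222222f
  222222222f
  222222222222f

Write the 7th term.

222222222222222222f

Every step adds 222 at the front: s(k+1) = 222·s(k).
From 222222222222f, 2 further steps: 222222222222f → 222222222222222f → (answer).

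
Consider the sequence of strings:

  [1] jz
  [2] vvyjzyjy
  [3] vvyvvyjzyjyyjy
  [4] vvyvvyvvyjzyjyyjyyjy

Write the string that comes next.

Every step adds vvy to the front and yjy to the end of the previous string.
Applying this once more to vvyvvyvvyjzyjyyjyyjy:

vvyvvyvvyvvyjzyjyyjyyjyyjy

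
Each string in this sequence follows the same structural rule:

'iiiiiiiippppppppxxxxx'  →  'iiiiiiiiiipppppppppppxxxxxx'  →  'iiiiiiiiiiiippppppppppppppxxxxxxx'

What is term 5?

Each string has the form i^{2n+2} p^{3n-1} x^{n+2}, where the shown terms are n = 3, 4, 5.
At n = 7 the blocks have lengths 16, 20, 9.

iiiiiiiiiiiiiiiippppppppppppppppppppxxxxxxxxx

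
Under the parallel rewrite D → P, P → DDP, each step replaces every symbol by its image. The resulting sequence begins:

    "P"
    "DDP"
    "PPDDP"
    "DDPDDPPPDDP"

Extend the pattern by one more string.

Rewriting each symbol of DDPDDPPPDDP: D→P, D→P, P→DDP, D→P, D→P, P→DDP, P→DDP, P→DDP, D→P, D→P, P→DDP, which concatenates to P P DDP P P DDP DDP DDP P P DDP.

PPDDPPPDDPDDPDDPPPDDP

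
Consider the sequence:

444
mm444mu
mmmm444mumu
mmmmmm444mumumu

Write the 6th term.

Every step adds mm to the front and mu to the end of the previous string.
From mmmmmm444mumumu, 2 further steps: mmmmmm444mumumu → mmmmmmmm444mumumumu → (answer).

mmmmmmmmmm444mumumumumu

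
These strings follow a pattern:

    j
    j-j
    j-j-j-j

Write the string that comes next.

Each string is two copies of the previous one joined by '-'.
So the next term is two copies of j-j-j-j with '-' between the halves.

j-j-j-j-j-j-j-j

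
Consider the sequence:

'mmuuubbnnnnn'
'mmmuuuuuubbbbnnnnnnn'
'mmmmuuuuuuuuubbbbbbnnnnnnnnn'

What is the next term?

mmmmmuuuuuuuuuuuubbbbbbbbnnnnnnnnnnn

Reading off run lengths: m runs 2, 3, 4; u runs 3, 6, 9; b runs 2, 4, 6; n runs 5, 7, 9 — each is linear in n (n = 1, 2, …).
Setting n = 4 gives 5, 12, 8, 11 characters in each block.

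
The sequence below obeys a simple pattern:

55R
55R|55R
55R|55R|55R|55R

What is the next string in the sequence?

55R|55R|55R|55R|55R|55R|55R|55R

s(k+1) = s(k)·|·s(k) — each term doubles the last with '|' between the halves.
So the next term is two copies of 55R|55R|55R|55R with '|' between the halves.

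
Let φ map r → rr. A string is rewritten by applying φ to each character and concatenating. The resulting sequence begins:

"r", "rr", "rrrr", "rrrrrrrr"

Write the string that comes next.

Rewriting each symbol of rrrrrrrr: r→rr, r→rr, r→rr, r→rr, r→rr, r→rr, r→rr, r→rr, which concatenates to rr rr rr rr rr rr rr rr.

rrrrrrrrrrrrrrrr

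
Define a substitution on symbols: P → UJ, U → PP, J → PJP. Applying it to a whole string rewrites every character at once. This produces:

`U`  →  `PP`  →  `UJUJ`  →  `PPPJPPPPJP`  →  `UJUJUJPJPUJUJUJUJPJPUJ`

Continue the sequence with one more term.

Rewriting the 22 symbols of UJUJUJPJPUJUJUJUJPJPUJ one by one yields PP PJP PP PJP PP PJP UJ PJP UJ PP PJP PP PJP PP PJP PP PJP UJ PJP UJ PP PJP; concatenated:

PPPJPPPPJPPPPJPUJPJPUJPPPJPPPPJPPPPJPPPPJPUJPJPUJPPPJP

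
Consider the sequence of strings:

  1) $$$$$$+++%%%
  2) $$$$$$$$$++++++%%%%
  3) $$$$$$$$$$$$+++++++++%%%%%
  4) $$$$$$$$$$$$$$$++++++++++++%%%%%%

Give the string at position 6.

The n-th term is 3n+3 $'s then 3n +'s then n+2 %'s (n = 1, 2, …).
At n = 6 the blocks have lengths 21, 18, 8.

$$$$$$$$$$$$$$$$$$$$$++++++++++++++++++%%%%%%%%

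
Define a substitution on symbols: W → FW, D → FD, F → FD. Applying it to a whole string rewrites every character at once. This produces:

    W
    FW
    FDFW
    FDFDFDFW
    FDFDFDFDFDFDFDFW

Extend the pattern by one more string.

FDFDFDFDFDFDFDFDFDFDFDFDFDFDFDFW

Applying the rule to each of the 16 symbols of FDFDFDFDFDFDFDFW gives the pieces FD FD FD FD FD FD FD FD FD FD FD FD FD FD FD FW, which concatenate to the answer.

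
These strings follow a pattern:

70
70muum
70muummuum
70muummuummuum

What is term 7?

70muummuummuummuummuummuum

The strings grow by a fixed suffix muum each time.
From 70muummuummuum, 3 further steps: 70muummuummuum → 70muummuummuummuum → 70muummuummuummuummuum → (answer).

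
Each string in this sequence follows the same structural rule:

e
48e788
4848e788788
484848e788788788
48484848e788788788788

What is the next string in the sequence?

Each term wraps the previous one in 48 on the left and 788 on the right.
One more step from 48484848e788788788788 gives the answer.

4848484848e788788788788788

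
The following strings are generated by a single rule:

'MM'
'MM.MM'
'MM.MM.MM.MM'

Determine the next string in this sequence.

Every step duplicates the string with '.' between the halves.
Doubling MM.MM.MM.MM with '.' between the halves:

MM.MM.MM.MM.MM.MM.MM.MM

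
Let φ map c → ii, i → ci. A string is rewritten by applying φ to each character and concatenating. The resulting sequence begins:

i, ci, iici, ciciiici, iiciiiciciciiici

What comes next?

Rewriting the 16 symbols of iiciiiciciciiici one by one yields ci ci ii ci ci ci ii ci ii ci ii ci ci ci ii ci; concatenated:

ciciiiciciciiiciiiciiiciciciiici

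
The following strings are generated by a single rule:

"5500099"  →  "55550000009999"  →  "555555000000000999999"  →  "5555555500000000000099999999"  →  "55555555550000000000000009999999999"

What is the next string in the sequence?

Reading off run lengths: 5 runs 2, 4, 6, 8, 10; 0 runs 3, 6, 9, 12, 15; 9 runs 2, 4, 6, 8, 10 — each is linear in n (n = 1, 2, …).
Setting n = 6 gives 12, 18, 12 characters in each block.

555555555555000000000000000000999999999999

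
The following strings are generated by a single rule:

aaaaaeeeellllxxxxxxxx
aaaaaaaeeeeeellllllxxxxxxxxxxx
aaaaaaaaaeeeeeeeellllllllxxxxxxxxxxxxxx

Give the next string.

Reading off run lengths: a runs 5, 7, 9; e runs 4, 6, 8; l runs 4, 6, 8; x runs 8, 11, 14 — each is linear in n, where the shown terms are n = 2, 3, 4.
At n = 5 the blocks have lengths 11, 10, 10, 17.

aaaaaaaaaaaeeeeeeeeeellllllllllxxxxxxxxxxxxxxxxx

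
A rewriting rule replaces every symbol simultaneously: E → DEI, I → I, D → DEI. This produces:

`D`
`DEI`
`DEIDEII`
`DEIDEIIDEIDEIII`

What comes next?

Rewriting the 15 symbols of DEIDEIIDEIDEIII one by one yields DEI DEI I DEI DEI I I DEI DEI I DEI DEI I I I; concatenated:

DEIDEIIDEIDEIIIDEIDEIIDEIDEIIII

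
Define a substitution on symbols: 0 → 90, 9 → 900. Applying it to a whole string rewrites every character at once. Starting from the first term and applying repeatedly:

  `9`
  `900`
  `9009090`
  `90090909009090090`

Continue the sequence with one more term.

Rewriting the 17 symbols of 90090909009090090 one by one yields 900 90 90 900 90 900 90 900 90 90 900 90 900 90 90 900 90; concatenated:

90090909009090090900909090090900909090090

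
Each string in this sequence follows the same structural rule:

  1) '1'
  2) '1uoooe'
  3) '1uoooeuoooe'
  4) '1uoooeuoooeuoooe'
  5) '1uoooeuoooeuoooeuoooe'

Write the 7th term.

The strings grow by a fixed suffix uoooe each time.
From 1uoooeuoooeuoooeuoooe, 2 further steps: 1uoooeuoooeuoooeuoooe → 1uoooeuoooeuoooeuoooeuoooe → (answer).

1uoooeuoooeuoooeuoooeuoooeuoooe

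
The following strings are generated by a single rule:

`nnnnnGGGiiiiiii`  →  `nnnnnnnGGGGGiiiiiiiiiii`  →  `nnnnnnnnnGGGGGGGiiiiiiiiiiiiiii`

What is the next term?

nnnnnnnnnnnGGGGGGGGGiiiiiiiiiiiiiiiiiii

Each string has the form n^{2n+1} G^{2n-1} i^{4n-1}, where the shown terms are n = 2, 3, 4.
For the next term, n = 5, so the run lengths are 11, 9, 19.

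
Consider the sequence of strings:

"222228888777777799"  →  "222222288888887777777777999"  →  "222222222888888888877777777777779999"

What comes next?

222222222228888888888888777777777777777799999

The n-th term is 2n+1 2's then 3n-2 8's then 3n+1 7's then n 9's, where the shown terms are n = 2, 3, 4.
Setting n = 5 gives 11, 13, 16, 5 characters in each block.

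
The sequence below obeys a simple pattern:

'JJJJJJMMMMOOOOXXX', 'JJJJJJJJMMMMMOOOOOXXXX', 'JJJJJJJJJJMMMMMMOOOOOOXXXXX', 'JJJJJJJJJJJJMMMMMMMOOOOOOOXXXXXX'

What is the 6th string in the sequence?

JJJJJJJJJJJJJJJJMMMMMMMMMOOOOOOOOOXXXXXXXX

Reading off run lengths: J runs 6, 8, 10, 12; M runs 4, 5, 6, 7; O runs 4, 5, 6, 7; X runs 3, 4, 5, 6 — each is linear in n, where the shown terms are n = 3, 4, 5, 6.
For term 6, n = 8, so the run lengths are 16, 9, 9, 8.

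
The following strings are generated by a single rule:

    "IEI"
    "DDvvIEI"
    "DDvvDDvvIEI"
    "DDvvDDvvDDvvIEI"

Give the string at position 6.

Each term is the previous one with DDvv prepended.
From DDvvDDvvDDvvIEI, 2 further steps: DDvvDDvvDDvvIEI → DDvvDDvvDDvvDDvvIEI → (answer).

DDvvDDvvDDvvDDvvDDvvIEI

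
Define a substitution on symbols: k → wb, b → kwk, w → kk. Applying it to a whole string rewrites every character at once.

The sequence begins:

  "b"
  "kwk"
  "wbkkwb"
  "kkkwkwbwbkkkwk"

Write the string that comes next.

Rewriting the 14 symbols of kkkwkwbwbkkkwk one by one yields wb wb wb kk wb kk kwk kk kwk wb wb wb kk wb; concatenated:

wbwbwbkkwbkkkwkkkkwkwbwbwbkkwb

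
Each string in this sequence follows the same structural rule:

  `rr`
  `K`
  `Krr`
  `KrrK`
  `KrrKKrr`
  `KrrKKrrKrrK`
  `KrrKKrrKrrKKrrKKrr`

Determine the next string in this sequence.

This is a Fibonacci-style word recurrence s(k) = s(k−1)·s(k−2): e.g. K·rr = Krr.
Continuing: KrrKKrrKrrKKrrKKrr · KrrKKrrKrrK gives term 8.

KrrKKrrKrrKKrrKKrrKrrKKrrKrrK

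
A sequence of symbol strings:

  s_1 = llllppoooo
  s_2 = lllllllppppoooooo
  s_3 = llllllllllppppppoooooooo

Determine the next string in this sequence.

lllllllllllllppppppppoooooooooo

Term n consists of 3n+1 l's, followed by 2n p's, followed by 2n+2 o's (n = 1, 2, …).
For the next term, n = 4, so the run lengths are 13, 8, 10.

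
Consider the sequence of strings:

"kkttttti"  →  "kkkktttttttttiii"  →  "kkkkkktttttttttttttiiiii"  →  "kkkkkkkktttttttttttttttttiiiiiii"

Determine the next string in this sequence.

The n-th term is 2n k's then 4n+1 t's then 2n-1 i's (n = 1, 2, …).
For the next term, n = 5, so the run lengths are 10, 21, 9.

kkkkkkkkkktttttttttttttttttttttiiiiiiiii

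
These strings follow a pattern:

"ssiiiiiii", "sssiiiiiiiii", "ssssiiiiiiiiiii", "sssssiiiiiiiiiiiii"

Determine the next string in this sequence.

Term n consists of n-1 s's, followed by 2n+1 i's, where the shown terms are n = 3, 4, 5, 6.
For the next term, n = 7, so the run lengths are 6, 15.

ssssssiiiiiiiiiiiiiii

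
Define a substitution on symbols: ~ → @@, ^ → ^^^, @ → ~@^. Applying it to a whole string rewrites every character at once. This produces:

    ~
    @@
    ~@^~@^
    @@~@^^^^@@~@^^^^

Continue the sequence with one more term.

Rewriting the 16 symbols of @@~@^^^^@@~@^^^^ one by one yields ~@^ ~@^ @@ ~@^ ^^^ ^^^ ^^^ ^^^ ~@^ ~@^ @@ ~@^ ^^^ ^^^ ^^^ ^^^; concatenated:

~@^~@^@@~@^^^^^^^^^^^^^~@^~@^@@~@^^^^^^^^^^^^^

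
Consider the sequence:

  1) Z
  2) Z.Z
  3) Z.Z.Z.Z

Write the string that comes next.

Z.Z.Z.Z.Z.Z.Z.Z

Each string is two copies of the previous one joined by '.'.
One more doubling of Z.Z.Z.Z gives the answer.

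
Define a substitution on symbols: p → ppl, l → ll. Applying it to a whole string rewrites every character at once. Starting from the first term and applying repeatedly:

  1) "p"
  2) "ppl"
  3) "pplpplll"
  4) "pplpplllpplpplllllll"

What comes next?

pplpplllpplpplllllllpplpplllpplpplllllllllllllll

Applying the rule to each of the 20 symbols of pplpplllpplpplllllll gives the pieces ppl ppl ll ppl ppl ll ll ll ppl ppl ll ppl ppl ll ll ll ll ll ll ll, which concatenate to the answer.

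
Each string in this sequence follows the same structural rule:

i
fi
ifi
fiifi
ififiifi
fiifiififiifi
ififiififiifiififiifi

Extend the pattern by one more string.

Each term (from the third on) is the two preceding terms concatenated in order: term 3 = i·fi = ifi.
The next term joins fiifiififiifi and ififiififiifiififiifi.

fiifiififiifiififiififiifiififiifi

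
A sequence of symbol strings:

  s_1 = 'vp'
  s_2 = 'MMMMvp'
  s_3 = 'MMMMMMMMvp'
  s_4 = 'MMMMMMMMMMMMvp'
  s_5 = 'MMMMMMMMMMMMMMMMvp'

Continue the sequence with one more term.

The strings grow by a fixed prefix MMMM each time.
Applying this once more to MMMMMMMMMMMMMMMMvp:

MMMMMMMMMMMMMMMMMMMMvp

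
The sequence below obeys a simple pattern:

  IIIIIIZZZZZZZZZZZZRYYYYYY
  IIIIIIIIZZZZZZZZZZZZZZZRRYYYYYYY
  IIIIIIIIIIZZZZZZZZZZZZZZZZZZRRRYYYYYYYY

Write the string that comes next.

IIIIIIIIIIIIZZZZZZZZZZZZZZZZZZZZZRRRRYYYYYYYYY

The n-th term is 2n I's then 3n+3 Z's then n-2 R's then n+3 Y's, where the shown terms are n = 3, 4, 5.
At n = 6 the blocks have lengths 12, 21, 4, 9.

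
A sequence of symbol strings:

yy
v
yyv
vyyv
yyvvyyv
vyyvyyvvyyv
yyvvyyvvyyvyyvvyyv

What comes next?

vyyvyyvvyyvyyvvyyvvyyvyyvvyyv

This is a Fibonacci-style word recurrence s(k) = s(k−2)·s(k−1): e.g. yy·v = yyv.
The next term joins vyyvyyvvyyv and yyvvyyvvyyvyyvvyyv.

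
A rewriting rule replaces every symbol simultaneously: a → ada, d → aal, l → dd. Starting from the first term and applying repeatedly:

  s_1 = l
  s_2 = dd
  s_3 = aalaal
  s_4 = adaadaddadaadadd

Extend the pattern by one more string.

adaaaladaadaaaladaaalaaladaaaladaadaaaladaaalaal

Applying the rule to each of the 16 symbols of adaadaddadaadadd gives the pieces ada aal ada ada aal ada aal aal ada aal ada ada aal ada aal aal, which concatenate to the answer.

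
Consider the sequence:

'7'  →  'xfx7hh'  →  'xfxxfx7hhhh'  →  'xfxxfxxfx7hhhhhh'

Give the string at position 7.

xfxxfxxfxxfxxfxxfx7hhhhhhhhhhhh

s(k+1) = xfx·s(k)·hh, so each term gains xfx as a prefix and hh as a suffix.
From xfxxfxxfx7hhhhhh, 3 further steps: xfxxfxxfx7hhhhhh → xfxxfxxfxxfx7hhhhhhhh → xfxxfxxfxxfxxfx7hhhhhhhhhh → (answer).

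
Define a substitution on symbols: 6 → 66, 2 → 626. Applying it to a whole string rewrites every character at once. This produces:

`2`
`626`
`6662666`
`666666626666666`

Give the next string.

6666666666666662666666666666666

Replace each of the 15 characters of 666666626666666 in place — 66 66 66 66 66 66 66 626 66 66 66 66 66 66 66 — and concatenate.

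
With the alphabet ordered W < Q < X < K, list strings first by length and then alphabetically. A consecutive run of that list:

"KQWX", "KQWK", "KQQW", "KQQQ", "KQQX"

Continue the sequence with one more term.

Treat KQQX as a base-4 numeral over the given alphabet and add one, carrying through any trailing K's.

KQQK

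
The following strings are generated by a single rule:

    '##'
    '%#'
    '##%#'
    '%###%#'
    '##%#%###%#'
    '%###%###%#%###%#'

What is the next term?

This is a Fibonacci-style word recurrence s(k) = s(k−2)·s(k−1): e.g. ##·%# = ##%#.
So term 7 is ##%#%###%#·%###%###%#%###%#.

##%#%###%#%###%###%#%###%#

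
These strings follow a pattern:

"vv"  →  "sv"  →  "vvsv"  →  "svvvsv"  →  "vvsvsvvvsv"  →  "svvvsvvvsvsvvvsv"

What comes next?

Each term (from the third on) is the two preceding terms concatenated in order: term 3 = vv·sv = vvsv.
So term 7 is vvsvsvvvsv·svvvsvvvsvsvvvsv.

vvsvsvvvsvsvvvsvvvsvsvvvsv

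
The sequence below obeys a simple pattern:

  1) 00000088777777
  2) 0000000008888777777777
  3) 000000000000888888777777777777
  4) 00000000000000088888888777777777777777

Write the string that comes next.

Term n consists of 3n 0's, followed by 2n-2 8's, followed by 3n 7's, where the shown terms are n = 2, 3, 4, 5.
For the next term, n = 6, so the run lengths are 18, 10, 18.

0000000000000000008888888888777777777777777777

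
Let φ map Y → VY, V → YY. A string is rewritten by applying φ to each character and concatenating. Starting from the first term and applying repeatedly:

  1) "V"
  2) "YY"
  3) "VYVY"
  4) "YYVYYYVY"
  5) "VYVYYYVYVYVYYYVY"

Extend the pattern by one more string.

YYVYYYVYVYVYYYVYYYVYYYVYVYVYYYVY

φ(VYVYYYVYVYVYYYVY) expands symbol-by-symbol to YY VY YY VY VY VY YY VY YY VY YY VY VY VY YY VY; joining the 16 pieces gives the next term.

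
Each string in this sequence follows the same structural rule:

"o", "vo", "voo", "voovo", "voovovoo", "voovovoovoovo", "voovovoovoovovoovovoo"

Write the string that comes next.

Each term (from the third on) is the previous term followed by the one before it: term 3 = vo·o = voo.
The next term joins voovovoovoovovoovovoo and voovovoovoovo.

voovovoovoovovoovovoovoovovoovoovo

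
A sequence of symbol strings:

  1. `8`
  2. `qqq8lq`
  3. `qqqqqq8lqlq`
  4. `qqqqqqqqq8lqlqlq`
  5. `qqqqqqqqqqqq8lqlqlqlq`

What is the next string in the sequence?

s(k+1) = qqq·s(k)·lq, so each term gains qqq as a prefix and lq as a suffix.
Applying this once more to qqqqqqqqqqqq8lqlqlqlq:

qqqqqqqqqqqqqqq8lqlqlqlqlq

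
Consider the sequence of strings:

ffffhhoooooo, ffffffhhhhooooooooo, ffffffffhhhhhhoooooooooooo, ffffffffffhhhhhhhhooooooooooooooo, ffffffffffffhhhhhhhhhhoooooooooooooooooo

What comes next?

ffffffffffffffhhhhhhhhhhhhooooooooooooooooooooo

Term n consists of 2n f's, followed by 2n-2 h's, followed by 3n o's, where the shown terms are n = 2, 3, 4, 5, 6.
At n = 7 the blocks have lengths 14, 12, 21.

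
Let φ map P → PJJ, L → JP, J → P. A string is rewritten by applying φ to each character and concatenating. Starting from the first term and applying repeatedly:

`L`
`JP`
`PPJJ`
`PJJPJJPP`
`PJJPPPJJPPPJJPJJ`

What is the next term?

PJJPPPJJPJJPJJPPPJJPJJPJJPPPJJPP

φ(PJJPPPJJPPPJJPJJ) expands symbol-by-symbol to PJJ P P PJJ PJJ PJJ P P PJJ PJJ PJJ P P PJJ P P; joining the 16 pieces gives the next term.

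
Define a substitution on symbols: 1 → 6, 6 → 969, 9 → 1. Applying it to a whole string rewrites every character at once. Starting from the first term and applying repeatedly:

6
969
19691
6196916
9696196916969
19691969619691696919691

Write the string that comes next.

Rewriting the 23 symbols of 19691969619691696919691 one by one yields 6 1 969 1 6 1 969 1 969 6 1 969 1 6 969 1 969 1 6 1 969 1 6; concatenated:

6196916196919696196916969196916196916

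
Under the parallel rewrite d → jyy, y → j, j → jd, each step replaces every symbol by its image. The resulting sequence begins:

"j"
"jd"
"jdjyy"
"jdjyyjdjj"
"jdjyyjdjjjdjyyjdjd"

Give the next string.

Rewriting the 18 symbols of jdjyyjdjjjdjyyjdjd one by one yields jd jyy jd j j jd jyy jd jd jd jyy jd j j jd jyy jd jyy; concatenated:

jdjyyjdjjjdjyyjdjdjdjyyjdjjjdjyyjdjyy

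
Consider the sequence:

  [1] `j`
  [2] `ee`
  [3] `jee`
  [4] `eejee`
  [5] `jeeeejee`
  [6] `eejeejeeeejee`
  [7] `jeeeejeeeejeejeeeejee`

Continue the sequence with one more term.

eejeejeeeejeejeeeejeeeejeejeeeejee

This is a Fibonacci-style word recurrence s(k) = s(k−2)·s(k−1): e.g. j·ee = jee.
The next term joins eejeejeeeejee and jeeeejeeeejeejeeeejee.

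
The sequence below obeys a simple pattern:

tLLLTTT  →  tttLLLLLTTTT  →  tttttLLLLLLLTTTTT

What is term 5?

Term n consists of 2n-1 t's, followed by 2n+1 L's, followed by n+2 T's (n = 1, 2, …).
Setting n = 5 gives 9, 11, 7 characters in each block.

tttttttttLLLLLLLLLLLTTTTTTT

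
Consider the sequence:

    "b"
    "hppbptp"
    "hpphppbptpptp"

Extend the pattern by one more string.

Every step adds hpp to the front and ptp to the end of the previous string.
One more step from hpphppbptpptp gives the answer.

hpphpphppbptpptpptp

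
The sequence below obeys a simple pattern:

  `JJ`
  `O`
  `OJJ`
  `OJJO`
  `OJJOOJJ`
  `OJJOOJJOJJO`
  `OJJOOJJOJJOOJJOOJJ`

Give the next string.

OJJOOJJOJJOOJJOOJJOJJOOJJOJJO

This is a Fibonacci-style word recurrence s(k) = s(k−1)·s(k−2): e.g. O·JJ = OJJ.
The next term joins OJJOOJJOJJOOJJOOJJ and OJJOOJJOJJO.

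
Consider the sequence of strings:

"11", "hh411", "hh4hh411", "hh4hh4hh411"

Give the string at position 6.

hh4hh4hh4hh4hh411

Every step adds hh4 at the front: s(k+1) = hh4·s(k).
From hh4hh4hh411, 2 further steps: hh4hh4hh411 → hh4hh4hh4hh411 → (answer).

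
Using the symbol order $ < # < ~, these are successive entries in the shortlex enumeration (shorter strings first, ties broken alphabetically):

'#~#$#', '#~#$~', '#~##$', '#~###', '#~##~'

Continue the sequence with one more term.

#~#~$

The successor of #~##~ increments the rightmost position that isn't already ~ and resets every position after it to $.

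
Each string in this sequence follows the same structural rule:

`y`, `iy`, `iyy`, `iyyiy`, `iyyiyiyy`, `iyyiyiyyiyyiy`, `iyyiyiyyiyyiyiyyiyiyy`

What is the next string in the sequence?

iyyiyiyyiyyiyiyyiyiyyiyyiyiyyiyyiy

From term 3 onward, concatenate the last term with the second-to-last: iy·y = iyy, iyy·iy = iyyiy, …
So term 8 is iyyiyiyyiyyiyiyyiyiyy·iyyiyiyyiyyiy.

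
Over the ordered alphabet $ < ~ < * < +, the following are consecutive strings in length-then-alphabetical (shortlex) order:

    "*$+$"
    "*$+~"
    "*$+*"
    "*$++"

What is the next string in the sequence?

The successor of *$++ increments the rightmost position that isn't already + and resets every position after it to $.

*~$$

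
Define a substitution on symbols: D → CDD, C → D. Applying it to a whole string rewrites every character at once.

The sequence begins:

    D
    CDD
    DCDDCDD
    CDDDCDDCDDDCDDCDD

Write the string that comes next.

Replace each of the 17 characters of CDDDCDDCDDDCDDCDD in place — D CDD CDD CDD D CDD CDD D CDD CDD CDD D CDD CDD D CDD CDD — and concatenate.

DCDDCDDCDDDCDDCDDDCDDCDDCDDDCDDCDDDCDDCDD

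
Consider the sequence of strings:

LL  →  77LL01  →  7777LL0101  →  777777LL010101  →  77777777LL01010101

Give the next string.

7777777777LL0101010101

Each term wraps the previous one in 77 on the left and 01 on the right.
One more step from 77777777LL01010101 gives the answer.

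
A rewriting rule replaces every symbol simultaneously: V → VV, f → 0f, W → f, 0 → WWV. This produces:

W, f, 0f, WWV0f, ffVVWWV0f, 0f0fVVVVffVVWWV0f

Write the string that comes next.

WWV0fWWV0fVVVVVVVV0f0fVVVVffVVWWV0f

Applying the rule to each of the 17 symbols of 0f0fVVVVffVVWWV0f gives the pieces WWV 0f WWV 0f VV VV VV VV 0f 0f VV VV f f VV WWV 0f, which concatenate to the answer.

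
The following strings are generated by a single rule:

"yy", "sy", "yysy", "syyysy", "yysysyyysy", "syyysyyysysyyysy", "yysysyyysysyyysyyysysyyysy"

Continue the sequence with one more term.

From term 3 onward, concatenate the second-to-last term with the last: yy·sy = yysy, sy·yysy = syyysy, …
The next term joins syyysyyysysyyysy and yysysyyysysyyysyyysysyyysy.

syyysyyysysyyysyyysysyyysysyyysyyysysyyysy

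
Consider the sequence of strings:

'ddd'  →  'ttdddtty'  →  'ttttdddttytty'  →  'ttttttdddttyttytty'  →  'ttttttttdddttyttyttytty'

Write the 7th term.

Each term wraps the previous one in tt on the left and tty on the right.
From ttttttttdddttyttyttytty, 2 further steps: ttttttttdddttyttyttytty → ttttttttttdddttyttyttyttytty → (answer).

ttttttttttttdddttyttyttyttyttytty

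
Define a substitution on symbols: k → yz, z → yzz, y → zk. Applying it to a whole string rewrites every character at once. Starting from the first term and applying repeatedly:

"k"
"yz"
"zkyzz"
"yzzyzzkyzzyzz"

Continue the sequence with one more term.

Rewriting the 13 symbols of yzzyzzkyzzyzz one by one yields zk yzz yzz zk yzz yzz yz zk yzz yzz zk yzz yzz; concatenated:

zkyzzyzzzkyzzyzzyzzkyzzyzzzkyzzyzz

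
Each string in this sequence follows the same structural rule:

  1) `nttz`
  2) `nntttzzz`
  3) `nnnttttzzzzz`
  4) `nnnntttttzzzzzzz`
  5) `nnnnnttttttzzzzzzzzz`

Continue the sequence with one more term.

nnnnnntttttttzzzzzzzzzzz

The n-th term is n n's then n+1 t's then 2n-1 z's (n = 1, 2, …).
For the next term, n = 6, so the run lengths are 6, 7, 11.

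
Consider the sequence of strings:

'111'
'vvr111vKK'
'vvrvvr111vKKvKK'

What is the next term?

vvrvvrvvr111vKKvKKvKK

Every step adds vvr to the front and vKK to the end of the previous string.
So the next term is vvr·vvrvvr111vKKvKK·vKK.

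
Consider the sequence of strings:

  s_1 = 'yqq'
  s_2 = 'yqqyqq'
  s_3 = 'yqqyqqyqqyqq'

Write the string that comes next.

Every step duplicates the string.
Doubling yqqyqqyqqyqq:

yqqyqqyqqyqqyqqyqqyqqyqq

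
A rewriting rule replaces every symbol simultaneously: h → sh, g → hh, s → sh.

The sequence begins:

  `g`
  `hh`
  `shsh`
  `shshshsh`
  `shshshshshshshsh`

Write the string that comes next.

Rewriting the 16 symbols of shshshshshshshsh one by one yields sh sh sh sh sh sh sh sh sh sh sh sh sh sh sh sh; concatenated:

shshshshshshshshshshshshshshshsh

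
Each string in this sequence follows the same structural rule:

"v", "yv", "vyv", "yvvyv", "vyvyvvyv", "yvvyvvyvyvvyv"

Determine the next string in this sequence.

vyvyvvyvyvvyvvyvyvvyv

This is a Fibonacci-style word recurrence s(k) = s(k−2)·s(k−1): e.g. v·yv = vyv.
The next term joins vyvyvvyv and yvvyvvyvyvvyv.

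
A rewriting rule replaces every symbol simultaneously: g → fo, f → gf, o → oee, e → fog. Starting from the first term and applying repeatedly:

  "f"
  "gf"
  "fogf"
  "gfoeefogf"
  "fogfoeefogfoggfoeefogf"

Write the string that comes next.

Rewriting the 22 symbols of fogfoeefogfoggfoeefogf one by one yields gf oee fo gf oee fog fog gf oee fo gf oee fo fo gf oee fog fog gf oee fo gf; concatenated:

gfoeefogfoeefogfoggfoeefogfoeefofogfoeefogfoggfoeefogf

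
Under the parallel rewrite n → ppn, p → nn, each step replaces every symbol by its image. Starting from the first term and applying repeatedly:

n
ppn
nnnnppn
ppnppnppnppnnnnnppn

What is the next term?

Rewriting the 19 symbols of ppnppnppnppnnnnnppn one by one yields nn nn ppn nn nn ppn nn nn ppn nn nn ppn ppn ppn ppn ppn nn nn ppn; concatenated:

nnnnppnnnnnppnnnnnppnnnnnppnppnppnppnppnnnnnppn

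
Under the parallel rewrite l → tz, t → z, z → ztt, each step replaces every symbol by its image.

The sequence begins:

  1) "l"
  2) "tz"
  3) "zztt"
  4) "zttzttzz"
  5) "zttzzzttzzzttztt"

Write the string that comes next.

Rewriting the 16 symbols of zttzzzttzzzttztt one by one yields ztt z z ztt ztt ztt z z ztt ztt ztt z z ztt z z; concatenated:

zttzzzttzttzttzzzttzttzttzzzttzz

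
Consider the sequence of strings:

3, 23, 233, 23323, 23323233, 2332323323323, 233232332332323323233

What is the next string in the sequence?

This is a Fibonacci-style word recurrence s(k) = s(k−1)·s(k−2): e.g. 23·3 = 233.
So term 8 is 233232332332323323233·2332323323323.

2332323323323233232332332323323323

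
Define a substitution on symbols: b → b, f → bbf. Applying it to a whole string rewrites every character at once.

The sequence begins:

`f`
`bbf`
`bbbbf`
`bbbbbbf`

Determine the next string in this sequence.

bbbbbbbbf

Apply φ to bbbbbbf symbol by symbol: b→b, b→b, b→b, b→b, b→b, b→b, f→bbf; joined: b b b b b b bbf.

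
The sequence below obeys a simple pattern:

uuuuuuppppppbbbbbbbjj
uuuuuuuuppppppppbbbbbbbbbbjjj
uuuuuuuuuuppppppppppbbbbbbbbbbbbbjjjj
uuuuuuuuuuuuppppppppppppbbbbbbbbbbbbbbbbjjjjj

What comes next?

uuuuuuuuuuuuuuppppppppppppppbbbbbbbbbbbbbbbbbbbjjjjjj

Reading off run lengths: u runs 6, 8, 10, 12; p runs 6, 8, 10, 12; b runs 7, 10, 13, 16; j runs 2, 3, 4, 5 — each is linear in n, where the shown terms are n = 3, 4, 5, 6.
For the next term, n = 7, so the run lengths are 14, 14, 19, 6.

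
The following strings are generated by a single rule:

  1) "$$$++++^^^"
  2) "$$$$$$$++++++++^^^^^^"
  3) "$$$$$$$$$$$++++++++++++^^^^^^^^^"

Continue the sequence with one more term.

Reading off run lengths: $ runs 3, 7, 11; + runs 4, 8, 12; ^ runs 3, 6, 9 — each is linear in n (n = 1, 2, …).
For the next term, n = 4, so the run lengths are 15, 16, 12.

$$$$$$$$$$$$$$$++++++++++++++++^^^^^^^^^^^^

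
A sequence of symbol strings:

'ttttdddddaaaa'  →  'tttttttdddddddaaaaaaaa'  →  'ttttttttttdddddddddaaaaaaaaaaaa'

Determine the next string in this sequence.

tttttttttttttdddddddddddaaaaaaaaaaaaaaaa

Each string has the form t^{3n+1} d^{2n+3} a^{4n} (n = 1, 2, …).
Setting n = 4 gives 13, 11, 16 characters in each block.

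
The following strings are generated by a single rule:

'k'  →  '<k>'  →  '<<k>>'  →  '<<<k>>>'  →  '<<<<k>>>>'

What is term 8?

s(k+1) = <·s(k)·>, so each term gains < as a prefix and > as a suffix.
From <<<<k>>>>, 3 further steps: <<<<k>>>> → <<<<<k>>>>> → <<<<<<k>>>>>> → (answer).

<<<<<<<k>>>>>>>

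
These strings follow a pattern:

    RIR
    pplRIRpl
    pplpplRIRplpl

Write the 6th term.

Each term wraps the previous one in ppl on the left and pl on the right.
From pplpplRIRplpl, 3 further steps: pplpplRIRplpl → pplpplpplRIRplplpl → pplpplpplpplRIRplplplpl → (answer).

pplpplpplpplpplRIRplplplplpl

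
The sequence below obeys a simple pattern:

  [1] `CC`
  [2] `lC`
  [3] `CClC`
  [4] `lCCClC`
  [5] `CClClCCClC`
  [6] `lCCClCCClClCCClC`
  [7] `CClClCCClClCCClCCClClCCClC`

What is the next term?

lCCClCCClClCCClCCClClCCClClCCClCCClClCCClC

From term 3 onward, concatenate the second-to-last term with the last: CC·lC = CClC, lC·CClC = lCCClC, …
So term 8 is lCCClCCClClCCClC·CClClCCClClCCClCCClClCCClC.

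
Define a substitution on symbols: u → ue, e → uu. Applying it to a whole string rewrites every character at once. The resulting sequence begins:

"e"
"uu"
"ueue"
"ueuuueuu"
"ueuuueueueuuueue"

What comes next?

ueuuueueueuuueuuueuuueueueuuueuu

Replace each of the 16 characters of ueuuueueueuuueue in place — ue uu ue ue ue uu ue uu ue uu ue ue ue uu ue uu — and concatenate.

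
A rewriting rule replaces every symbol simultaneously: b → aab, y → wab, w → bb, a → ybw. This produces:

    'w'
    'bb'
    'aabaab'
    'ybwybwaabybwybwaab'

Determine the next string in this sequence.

wabaabbbwabaabbbybwybwaabwabaabbbwabaabbbybwybwaab

Applying the rule to each of the 18 symbols of ybwybwaabybwybwaab gives the pieces wab aab bb wab aab bb ybw ybw aab wab aab bb wab aab bb ybw ybw aab, which concatenate to the answer.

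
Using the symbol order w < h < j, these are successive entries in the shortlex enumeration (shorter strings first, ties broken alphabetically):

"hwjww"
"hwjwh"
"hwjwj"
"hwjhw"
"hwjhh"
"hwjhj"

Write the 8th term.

Stepping forward 2 times from hwjhj: hwjhj → hwjjw, then the target.

hwjjh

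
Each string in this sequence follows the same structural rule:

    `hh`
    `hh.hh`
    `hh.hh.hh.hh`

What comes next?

hh.hh.hh.hh.hh.hh.hh.hh

Each string is two copies of the previous one joined by '.'.
One more doubling of hh.hh.hh.hh gives the answer.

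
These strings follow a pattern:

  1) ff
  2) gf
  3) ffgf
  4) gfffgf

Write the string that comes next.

Each term (from the third on) is the two preceding terms concatenated in order: term 3 = ff·gf = ffgf.
Continuing: ffgf · gfffgf gives term 5.

ffgfgfffgf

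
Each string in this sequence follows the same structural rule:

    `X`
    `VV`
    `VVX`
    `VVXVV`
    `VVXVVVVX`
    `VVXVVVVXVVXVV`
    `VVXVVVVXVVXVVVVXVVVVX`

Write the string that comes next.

VVXVVVVXVVXVVVVXVVVVXVVXVVVVXVVXVV

Each term (from the third on) is the previous term followed by the one before it: term 3 = VV·X = VVX.
The next term joins VVXVVVVXVVXVVVVXVVVVX and VVXVVVVXVVXVV.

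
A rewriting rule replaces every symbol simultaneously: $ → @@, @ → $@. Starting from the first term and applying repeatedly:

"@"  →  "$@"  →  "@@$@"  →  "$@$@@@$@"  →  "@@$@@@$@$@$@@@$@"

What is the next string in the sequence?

$@$@@@$@$@$@@@$@@@$@@@$@$@$@@@$@

Applying the rule to each of the 16 symbols of @@$@@@$@$@$@@@$@ gives the pieces $@ $@ @@ $@ $@ $@ @@ $@ @@ $@ @@ $@ $@ $@ @@ $@, which concatenate to the answer.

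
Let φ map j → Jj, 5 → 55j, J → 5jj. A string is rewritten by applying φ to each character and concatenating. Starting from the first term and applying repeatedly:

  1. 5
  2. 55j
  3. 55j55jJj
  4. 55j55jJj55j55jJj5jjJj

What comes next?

φ(55j55jJj55j55jJj5jjJj) expands symbol-by-symbol to 55j 55j Jj 55j 55j Jj 5jj Jj 55j 55j Jj 55j 55j Jj 5jj Jj 55j Jj Jj 5jj Jj; joining the 21 pieces gives the next term.

55j55jJj55j55jJj5jjJj55j55jJj55j55jJj5jjJj55jJjJj5jjJj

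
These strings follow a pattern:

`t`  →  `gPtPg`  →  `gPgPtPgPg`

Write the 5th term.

Each term wraps the previous one in gP on the left and Pg on the right.
From gPgPtPgPg, 2 further steps: gPgPtPgPg → gPgPgPtPgPgPg → (answer).

gPgPgPgPtPgPgPgPg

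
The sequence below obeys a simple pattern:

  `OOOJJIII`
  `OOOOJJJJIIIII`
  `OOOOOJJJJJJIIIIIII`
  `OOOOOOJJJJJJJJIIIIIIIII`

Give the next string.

Term n consists of n+2 O's, followed by 2n J's, followed by 2n+1 I's (n = 1, 2, …).
Setting n = 5 gives 7, 10, 11 characters in each block.

OOOOOOOJJJJJJJJJJIIIIIIIIIII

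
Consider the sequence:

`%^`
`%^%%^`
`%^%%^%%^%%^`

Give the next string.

Every step duplicates the string with '%' between the halves.
Doubling %^%%^%%^%%^ with '%' between the halves:

%^%%^%%^%%^%%^%%^%%^%%^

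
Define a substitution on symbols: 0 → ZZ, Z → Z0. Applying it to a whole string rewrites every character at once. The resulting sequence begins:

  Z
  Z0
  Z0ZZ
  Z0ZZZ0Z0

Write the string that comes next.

Rewriting each symbol of Z0ZZZ0Z0: Z→Z0, 0→ZZ, Z→Z0, Z→Z0, Z→Z0, 0→ZZ, Z→Z0, 0→ZZ, which concatenates to Z0 ZZ Z0 Z0 Z0 ZZ Z0 ZZ.

Z0ZZZ0Z0Z0ZZZ0ZZ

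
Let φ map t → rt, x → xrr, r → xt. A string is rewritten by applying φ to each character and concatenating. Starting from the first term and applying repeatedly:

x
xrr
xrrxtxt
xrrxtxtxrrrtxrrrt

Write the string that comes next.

xrrxtxtxrrrtxrrrtxrrxtxtxtrtxrrxtxtxtrt

Replace each of the 17 characters of xrrxtxtxrrrtxrrrt in place — xrr xt xt xrr rt xrr rt xrr xt xt xt rt xrr xt xt xt rt — and concatenate.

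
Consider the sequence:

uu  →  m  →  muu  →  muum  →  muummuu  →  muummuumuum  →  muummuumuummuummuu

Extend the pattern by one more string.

Each term (from the third on) is the previous term followed by the one before it: term 3 = m·uu = muu.
So term 8 is muummuumuummuummuu·muummuumuum.

muummuumuummuummuumuummuumuum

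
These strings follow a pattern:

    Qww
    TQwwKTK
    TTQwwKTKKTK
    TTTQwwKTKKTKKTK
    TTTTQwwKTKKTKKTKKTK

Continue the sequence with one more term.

s(k+1) = T·s(k)·KTK, so each term gains T as a prefix and KTK as a suffix.
Applying this once more to TTTTQwwKTKKTKKTKKTK:

TTTTTQwwKTKKTKKTKKTKKTK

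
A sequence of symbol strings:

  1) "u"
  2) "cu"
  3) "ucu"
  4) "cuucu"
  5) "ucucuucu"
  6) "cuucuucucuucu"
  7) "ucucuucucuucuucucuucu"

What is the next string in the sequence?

cuucuucucuucuucucuucucuucuucucuucu

From term 3 onward, concatenate the second-to-last term with the last: u·cu = ucu, cu·ucu = cuucu, …
The next term joins cuucuucucuucu and ucucuucucuucuucucuucu.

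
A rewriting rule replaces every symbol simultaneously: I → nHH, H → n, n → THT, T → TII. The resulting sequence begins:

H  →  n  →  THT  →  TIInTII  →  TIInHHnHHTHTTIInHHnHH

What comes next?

Rewriting the 21 symbols of TIInHHnHHTHTTIInHHnHH one by one yields TII nHH nHH THT n n THT n n TII n TII TII nHH nHH THT n n THT n n; concatenated:

TIInHHnHHTHTnnTHTnnTIInTIITIInHHnHHTHTnnTHTnn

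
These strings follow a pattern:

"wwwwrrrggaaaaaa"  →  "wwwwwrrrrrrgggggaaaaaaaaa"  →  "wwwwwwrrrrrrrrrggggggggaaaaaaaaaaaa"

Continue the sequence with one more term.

wwwwwwwrrrrrrrrrrrrgggggggggggaaaaaaaaaaaaaaa

Each string has the form w^{n+3} r^{3n} g^{3n-1} a^{3n+3} (n = 1, 2, …).
For the next term, n = 4, so the run lengths are 7, 12, 11, 15.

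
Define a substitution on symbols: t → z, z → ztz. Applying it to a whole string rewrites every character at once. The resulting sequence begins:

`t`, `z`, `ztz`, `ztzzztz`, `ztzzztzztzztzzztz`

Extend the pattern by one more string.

φ(ztzzztzztzztzzztz) expands symbol-by-symbol to ztz z ztz ztz ztz z ztz ztz z ztz ztz z ztz ztz ztz z ztz; joining the 17 pieces gives the next term.

ztzzztzztzztzzztzztzzztzztzzztzztzztzzztz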